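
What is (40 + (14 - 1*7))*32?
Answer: 1504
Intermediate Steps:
(40 + (14 - 1*7))*32 = (40 + (14 - 7))*32 = (40 + 7)*32 = 47*32 = 1504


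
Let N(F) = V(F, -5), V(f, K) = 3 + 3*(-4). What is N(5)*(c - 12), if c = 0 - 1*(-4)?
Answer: 72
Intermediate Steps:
V(f, K) = -9 (V(f, K) = 3 - 12 = -9)
N(F) = -9
c = 4 (c = 0 + 4 = 4)
N(5)*(c - 12) = -9*(4 - 12) = -9*(-8) = 72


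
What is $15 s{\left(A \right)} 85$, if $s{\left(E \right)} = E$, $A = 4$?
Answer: $5100$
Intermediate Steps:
$15 s{\left(A \right)} 85 = 15 \cdot 4 \cdot 85 = 60 \cdot 85 = 5100$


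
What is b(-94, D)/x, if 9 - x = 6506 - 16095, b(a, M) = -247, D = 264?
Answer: -247/9598 ≈ -0.025735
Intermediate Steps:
x = 9598 (x = 9 - (6506 - 16095) = 9 - 1*(-9589) = 9 + 9589 = 9598)
b(-94, D)/x = -247/9598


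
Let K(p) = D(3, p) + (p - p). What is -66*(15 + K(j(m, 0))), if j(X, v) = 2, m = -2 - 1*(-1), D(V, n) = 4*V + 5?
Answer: -2112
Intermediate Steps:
D(V, n) = 5 + 4*V
m = -1 (m = -2 + 1 = -1)
K(p) = 17 (K(p) = (5 + 4*3) + (p - p) = (5 + 12) + 0 = 17 + 0 = 17)
-66*(15 + K(j(m, 0))) = -66*(15 + 17) = -66*32 = -2112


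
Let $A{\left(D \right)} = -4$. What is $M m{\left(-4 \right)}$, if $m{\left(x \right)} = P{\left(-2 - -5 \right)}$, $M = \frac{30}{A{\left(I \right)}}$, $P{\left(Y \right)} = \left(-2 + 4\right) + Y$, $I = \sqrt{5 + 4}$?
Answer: $- \frac{75}{2} \approx -37.5$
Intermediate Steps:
$I = 3$ ($I = \sqrt{9} = 3$)
$P{\left(Y \right)} = 2 + Y$
$M = - \frac{15}{2}$ ($M = \frac{30}{-4} = 30 \left(- \frac{1}{4}\right) = - \frac{15}{2} \approx -7.5$)
$m{\left(x \right)} = 5$ ($m{\left(x \right)} = 2 - -3 = 2 + \left(-2 + 5\right) = 2 + 3 = 5$)
$M m{\left(-4 \right)} = \left(- \frac{15}{2}\right) 5 = - \frac{75}{2}$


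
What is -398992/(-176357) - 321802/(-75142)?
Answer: 43366546089/6625908847 ≈ 6.5450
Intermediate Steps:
-398992/(-176357) - 321802/(-75142) = -398992*(-1/176357) - 321802*(-1/75142) = 398992/176357 + 160901/37571 = 43366546089/6625908847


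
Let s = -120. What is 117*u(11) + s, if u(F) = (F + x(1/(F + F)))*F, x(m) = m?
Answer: 28191/2 ≈ 14096.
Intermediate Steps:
u(F) = F*(F + 1/(2*F)) (u(F) = (F + 1/(F + F))*F = (F + 1/(2*F))*F = F*(F + 1/(2*F)))
117*u(11) + s = 117*(½ + 11²) - 120 = 117*(½ + 121) - 120 = 117*(243/2) - 120 = 28431/2 - 120 = 28191/2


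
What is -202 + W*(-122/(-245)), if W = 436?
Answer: 3702/245 ≈ 15.110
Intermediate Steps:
-202 + W*(-122/(-245)) = -202 + 436*(-122/(-245)) = -202 + 436*(-122*(-1/245)) = -202 + 436*(122/245) = -202 + 53192/245 = 3702/245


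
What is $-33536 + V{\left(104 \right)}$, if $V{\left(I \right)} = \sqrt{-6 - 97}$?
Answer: $-33536 + i \sqrt{103} \approx -33536.0 + 10.149 i$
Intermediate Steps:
$V{\left(I \right)} = i \sqrt{103}$ ($V{\left(I \right)} = \sqrt{-103} = i \sqrt{103}$)
$-33536 + V{\left(104 \right)} = -33536 + i \sqrt{103}$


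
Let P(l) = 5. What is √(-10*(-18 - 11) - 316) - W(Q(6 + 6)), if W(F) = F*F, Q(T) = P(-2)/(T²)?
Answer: -25/20736 + I*√26 ≈ -0.0012056 + 5.099*I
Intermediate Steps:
Q(T) = 5/T² (Q(T) = 5/(T²) = 5/T²)
W(F) = F²
√(-10*(-18 - 11) - 316) - W(Q(6 + 6)) = √(-10*(-18 - 11) - 316) - (5/(6 + 6)²)² = √(-10*(-29) - 316) - (5/12²)² = √(290 - 316) - (5*(1/144))² = √(-26) - (5/144)² = I*√26 - 1*25/20736 = I*√26 - 25/20736 = -25/20736 + I*√26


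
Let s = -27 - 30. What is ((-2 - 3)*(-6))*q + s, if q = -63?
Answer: -1947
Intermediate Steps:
s = -57
((-2 - 3)*(-6))*q + s = ((-2 - 3)*(-6))*(-63) - 57 = -5*(-6)*(-63) - 57 = 30*(-63) - 57 = -1890 - 57 = -1947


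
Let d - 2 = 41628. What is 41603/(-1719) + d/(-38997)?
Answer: -62739043/2482809 ≈ -25.269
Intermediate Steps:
d = 41630 (d = 2 + 41628 = 41630)
41603/(-1719) + d/(-38997) = 41603/(-1719) + 41630/(-38997) = 41603*(-1/1719) + 41630*(-1/38997) = -41603/1719 - 41630/38997 = -62739043/2482809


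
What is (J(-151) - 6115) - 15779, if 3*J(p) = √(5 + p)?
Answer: -21894 + I*√146/3 ≈ -21894.0 + 4.0277*I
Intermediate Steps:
J(p) = √(5 + p)/3
(J(-151) - 6115) - 15779 = (√(5 - 151)/3 - 6115) - 15779 = (√(-146)/3 - 6115) - 15779 = ((I*√146)/3 - 6115) - 15779 = (I*√146/3 - 6115) - 15779 = (-6115 + I*√146/3) - 15779 = -21894 + I*√146/3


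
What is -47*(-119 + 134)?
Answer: -705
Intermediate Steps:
-47*(-119 + 134) = -47*15 = -705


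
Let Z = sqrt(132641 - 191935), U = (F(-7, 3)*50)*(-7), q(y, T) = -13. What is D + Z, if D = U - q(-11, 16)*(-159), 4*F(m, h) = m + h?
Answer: -1717 + I*sqrt(59294) ≈ -1717.0 + 243.5*I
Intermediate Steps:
F(m, h) = h/4 + m/4 (F(m, h) = (m + h)/4 = (h + m)/4 = h/4 + m/4)
U = 350 (U = (((1/4)*3 + (1/4)*(-7))*50)*(-7) = ((3/4 - 7/4)*50)*(-7) = -1*50*(-7) = -50*(-7) = 350)
Z = I*sqrt(59294) (Z = sqrt(-59294) = I*sqrt(59294) ≈ 243.5*I)
D = -1717 (D = 350 - (-13)*(-159) = 350 - 1*2067 = 350 - 2067 = -1717)
D + Z = -1717 + I*sqrt(59294)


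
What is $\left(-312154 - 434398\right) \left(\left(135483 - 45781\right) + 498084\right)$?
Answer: $-438812813872$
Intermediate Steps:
$\left(-312154 - 434398\right) \left(\left(135483 - 45781\right) + 498084\right) = - 746552 \left(\left(135483 - 45781\right) + 498084\right) = - 746552 \left(89702 + 498084\right) = \left(-746552\right) 587786 = -438812813872$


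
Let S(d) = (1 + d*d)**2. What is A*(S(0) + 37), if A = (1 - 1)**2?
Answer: 0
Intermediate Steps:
S(d) = (1 + d**2)**2
A = 0 (A = 0**2 = 0)
A*(S(0) + 37) = 0*((1 + 0**2)**2 + 37) = 0*((1 + 0)**2 + 37) = 0*(1**2 + 37) = 0*(1 + 37) = 0*38 = 0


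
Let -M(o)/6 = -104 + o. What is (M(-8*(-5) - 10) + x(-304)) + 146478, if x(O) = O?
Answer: 146618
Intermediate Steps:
M(o) = 624 - 6*o (M(o) = -6*(-104 + o) = 624 - 6*o)
(M(-8*(-5) - 10) + x(-304)) + 146478 = ((624 - 6*(-8*(-5) - 10)) - 304) + 146478 = ((624 - 6*(40 - 10)) - 304) + 146478 = ((624 - 6*30) - 304) + 146478 = ((624 - 180) - 304) + 146478 = (444 - 304) + 146478 = 140 + 146478 = 146618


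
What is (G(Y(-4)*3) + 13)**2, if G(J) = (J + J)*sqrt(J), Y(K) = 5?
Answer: 13669 + 780*sqrt(15) ≈ 16690.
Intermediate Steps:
G(J) = 2*J**(3/2) (G(J) = (2*J)*sqrt(J) = 2*J**(3/2))
(G(Y(-4)*3) + 13)**2 = (2*(5*3)**(3/2) + 13)**2 = (2*15**(3/2) + 13)**2 = (2*(15*sqrt(15)) + 13)**2 = (30*sqrt(15) + 13)**2 = (13 + 30*sqrt(15))**2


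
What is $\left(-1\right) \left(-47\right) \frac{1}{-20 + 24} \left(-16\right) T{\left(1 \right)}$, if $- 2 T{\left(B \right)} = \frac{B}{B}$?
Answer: $94$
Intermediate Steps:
$T{\left(B \right)} = - \frac{1}{2}$ ($T{\left(B \right)} = - \frac{B \frac{1}{B}}{2} = \left(- \frac{1}{2}\right) 1 = - \frac{1}{2}$)
$\left(-1\right) \left(-47\right) \frac{1}{-20 + 24} \left(-16\right) T{\left(1 \right)} = \left(-1\right) \left(-47\right) \frac{1}{-20 + 24} \left(-16\right) \left(- \frac{1}{2}\right) = 47 \cdot \frac{1}{4} \left(-16\right) \left(- \frac{1}{2}\right) = 47 \left(\left(-4\right) \left(- \frac{1}{2}\right)\right) = 47 \cdot 2 = 94$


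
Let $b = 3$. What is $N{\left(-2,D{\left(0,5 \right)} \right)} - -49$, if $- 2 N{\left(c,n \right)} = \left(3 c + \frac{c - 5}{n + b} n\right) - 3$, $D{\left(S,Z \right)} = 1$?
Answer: $\frac{435}{8} \approx 54.375$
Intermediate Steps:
$N{\left(c,n \right)} = \frac{3}{2} - \frac{3 c}{2} - \frac{n \left(-5 + c\right)}{2 \left(3 + n\right)}$ ($N{\left(c,n \right)} = - \frac{\left(3 c + \frac{c - 5}{n + 3} n\right) - 3}{2} = - \frac{\left(3 c + \frac{-5 + c}{3 + n} n\right) - 3}{2} = - \frac{\left(3 c + \frac{n \left(-5 + c\right)}{3 + n}\right) - 3}{2} = - \frac{-3 + 3 c + \frac{n \left(-5 + c\right)}{3 + n}}{2} = \frac{3}{2} - \frac{3 c}{2} - \frac{n \left(-5 + c\right)}{2 \left(3 + n\right)}$)
$N{\left(-2,D{\left(0,5 \right)} \right)} - -49 = \frac{9 - -18 + 8 \cdot 1 - \left(-8\right) 1}{2 \left(3 + 1\right)} - -49 = \frac{9 + 18 + 8 + 8}{2 \cdot 4} + 49 = \frac{1}{2} \cdot \frac{1}{4} \cdot 43 + 49 = \frac{43}{8} + 49 = \frac{435}{8}$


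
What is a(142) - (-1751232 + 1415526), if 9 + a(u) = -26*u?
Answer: 332005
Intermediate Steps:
a(u) = -9 - 26*u
a(142) - (-1751232 + 1415526) = (-9 - 26*142) - (-1751232 + 1415526) = (-9 - 3692) - 1*(-335706) = -3701 + 335706 = 332005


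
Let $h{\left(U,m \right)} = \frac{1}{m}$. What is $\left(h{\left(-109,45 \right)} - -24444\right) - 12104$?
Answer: $\frac{555301}{45} \approx 12340.0$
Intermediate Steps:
$\left(h{\left(-109,45 \right)} - -24444\right) - 12104 = \left(\frac{1}{45} - -24444\right) - 12104 = \left(\frac{1}{45} + 24444\right) - 12104 = \frac{1099981}{45} - 12104 = \frac{555301}{45}$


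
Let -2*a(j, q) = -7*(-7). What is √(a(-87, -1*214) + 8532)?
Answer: √34030/2 ≈ 92.236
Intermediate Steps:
a(j, q) = -49/2 (a(j, q) = -(-7)*(-7)/2 = -½*49 = -49/2)
√(a(-87, -1*214) + 8532) = √(-49/2 + 8532) = √(17015/2) = √34030/2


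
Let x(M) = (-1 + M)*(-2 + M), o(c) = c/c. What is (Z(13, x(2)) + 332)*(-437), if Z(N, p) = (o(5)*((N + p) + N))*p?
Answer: -145084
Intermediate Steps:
o(c) = 1
Z(N, p) = p*(p + 2*N) (Z(N, p) = (1*((N + p) + N))*p = (1*(p + 2*N))*p = (p + 2*N)*p = p*(p + 2*N))
(Z(13, x(2)) + 332)*(-437) = ((2 + 2² - 3*2)*((2 + 2² - 3*2) + 2*13) + 332)*(-437) = ((2 + 4 - 6)*((2 + 4 - 6) + 26) + 332)*(-437) = (0*(0 + 26) + 332)*(-437) = (0*26 + 332)*(-437) = (0 + 332)*(-437) = 332*(-437) = -145084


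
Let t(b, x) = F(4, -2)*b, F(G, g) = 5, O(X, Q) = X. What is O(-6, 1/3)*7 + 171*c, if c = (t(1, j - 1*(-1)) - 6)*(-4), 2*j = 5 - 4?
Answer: 642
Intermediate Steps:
j = ½ (j = (5 - 4)/2 = (½)*1 = ½ ≈ 0.50000)
t(b, x) = 5*b
c = 4 (c = (5*1 - 6)*(-4) = (5 - 6)*(-4) = -1*(-4) = 4)
O(-6, 1/3)*7 + 171*c = -6*7 + 171*4 = -42 + 684 = 642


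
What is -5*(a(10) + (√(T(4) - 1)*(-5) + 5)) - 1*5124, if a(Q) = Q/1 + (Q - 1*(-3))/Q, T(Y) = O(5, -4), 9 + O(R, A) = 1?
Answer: -10411/2 + 75*I ≈ -5205.5 + 75.0*I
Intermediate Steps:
O(R, A) = -8 (O(R, A) = -9 + 1 = -8)
T(Y) = -8
a(Q) = Q + (3 + Q)/Q (a(Q) = Q*1 + (Q + 3)/Q = Q + (3 + Q)/Q)
-5*(a(10) + (√(T(4) - 1)*(-5) + 5)) - 1*5124 = -5*((1 + 10 + 3/10) + (√(-8 - 1)*(-5) + 5)) - 1*5124 = -5*((1 + 10 + 3*(⅒)) + (√(-9)*(-5) + 5)) - 5124 = -5*((1 + 10 + 3/10) + ((3*I)*(-5) + 5)) - 5124 = -5*(113/10 + (-15*I + 5)) - 5124 = -5*(113/10 + (5 - 15*I)) - 5124 = -5*(163/10 - 15*I) - 5124 = (-163/2 + 75*I) - 5124 = -10411/2 + 75*I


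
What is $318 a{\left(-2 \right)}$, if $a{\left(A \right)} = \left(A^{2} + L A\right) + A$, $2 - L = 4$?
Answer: $1908$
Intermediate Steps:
$L = -2$ ($L = 2 - 4 = -2$)
$a{\left(A \right)} = A^{2} - A$ ($a{\left(A \right)} = \left(A^{2} - 2 A\right) + A = A^{2} - A$)
$318 a{\left(-2 \right)} = 318 \left(- 2 \left(-1 - 2\right)\right) = 318 \left(\left(-2\right) \left(-3\right)\right) = 318 \cdot 6 = 1908$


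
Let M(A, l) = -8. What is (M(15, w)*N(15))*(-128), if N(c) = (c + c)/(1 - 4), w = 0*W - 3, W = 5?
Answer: -10240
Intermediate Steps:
w = -3 (w = 0*5 - 3 = 0 - 3 = -3)
N(c) = -2*c/3 (N(c) = (2*c)/(-3) = (2*c)*(-⅓) = -2*c/3)
(M(15, w)*N(15))*(-128) = -(-16)*15/3*(-128) = -8*(-10)*(-128) = 80*(-128) = -10240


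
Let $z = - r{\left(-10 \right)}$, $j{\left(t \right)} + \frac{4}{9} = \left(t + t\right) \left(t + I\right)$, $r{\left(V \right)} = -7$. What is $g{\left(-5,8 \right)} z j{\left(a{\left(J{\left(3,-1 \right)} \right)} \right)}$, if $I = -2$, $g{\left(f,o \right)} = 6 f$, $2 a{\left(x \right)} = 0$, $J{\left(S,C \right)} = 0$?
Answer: $\frac{280}{3} \approx 93.333$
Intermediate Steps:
$a{\left(x \right)} = 0$ ($a{\left(x \right)} = \frac{1}{2} \cdot 0 = 0$)
$j{\left(t \right)} = - \frac{4}{9} + 2 t \left(-2 + t\right)$ ($j{\left(t \right)} = - \frac{4}{9} + \left(t + t\right) \left(t - 2\right) = - \frac{4}{9} + 2 t \left(-2 + t\right)$)
$z = 7$ ($z = \left(-1\right) \left(-7\right) = 7$)
$g{\left(-5,8 \right)} z j{\left(a{\left(J{\left(3,-1 \right)} \right)} \right)} = 6 \left(-5\right) 7 \left(- \frac{4}{9} - 0 + 2 \cdot 0^{2}\right) = \left(-30\right) 7 \left(- \frac{4}{9} + 0 + 2 \cdot 0\right) = - 210 \left(- \frac{4}{9} + 0 + 0\right) = \left(-210\right) \left(- \frac{4}{9}\right) = \frac{280}{3}$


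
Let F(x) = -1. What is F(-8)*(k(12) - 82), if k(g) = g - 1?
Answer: 71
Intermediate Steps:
k(g) = -1 + g
F(-8)*(k(12) - 82) = -((-1 + 12) - 82) = -(11 - 82) = -1*(-71) = 71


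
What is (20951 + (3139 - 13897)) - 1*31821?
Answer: -21628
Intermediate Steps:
(20951 + (3139 - 13897)) - 1*31821 = (20951 - 10758) - 31821 = 10193 - 31821 = -21628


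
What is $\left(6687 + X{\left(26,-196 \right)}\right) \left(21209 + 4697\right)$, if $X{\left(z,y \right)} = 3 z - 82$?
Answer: $173129798$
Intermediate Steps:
$X{\left(z,y \right)} = -82 + 3 z$
$\left(6687 + X{\left(26,-196 \right)}\right) \left(21209 + 4697\right) = \left(6687 + \left(-82 + 3 \cdot 26\right)\right) \left(21209 + 4697\right) = \left(6687 + \left(-82 + 78\right)\right) 25906 = \left(6687 - 4\right) 25906 = 6683 \cdot 25906 = 173129798$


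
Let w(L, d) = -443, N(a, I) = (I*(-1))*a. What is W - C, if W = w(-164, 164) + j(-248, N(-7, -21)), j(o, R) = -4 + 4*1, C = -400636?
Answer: 400193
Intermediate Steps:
N(a, I) = -I*a (N(a, I) = (-I)*a = -I*a)
j(o, R) = 0 (j(o, R) = -4 + 4 = 0)
W = -443 (W = -443 + 0 = -443)
W - C = -443 - 1*(-400636) = -443 + 400636 = 400193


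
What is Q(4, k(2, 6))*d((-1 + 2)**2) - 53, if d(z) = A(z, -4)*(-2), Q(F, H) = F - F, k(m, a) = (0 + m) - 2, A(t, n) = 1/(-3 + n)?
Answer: -53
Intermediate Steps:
k(m, a) = -2 + m (k(m, a) = m - 2 = -2 + m)
Q(F, H) = 0
d(z) = 2/7 (d(z) = -2/(-3 - 4) = -2/(-7) = -1/7*(-2) = 2/7)
Q(4, k(2, 6))*d((-1 + 2)**2) - 53 = 0*(2/7) - 53 = 0 - 53 = -53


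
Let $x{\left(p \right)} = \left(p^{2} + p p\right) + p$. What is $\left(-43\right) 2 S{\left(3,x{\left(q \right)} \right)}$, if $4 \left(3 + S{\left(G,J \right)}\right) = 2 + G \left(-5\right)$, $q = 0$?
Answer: $\frac{1075}{2} \approx 537.5$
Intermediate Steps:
$x{\left(p \right)} = p + 2 p^{2}$ ($x{\left(p \right)} = \left(p^{2} + p^{2}\right) + p = 2 p^{2} + p = p + 2 p^{2}$)
$S{\left(G,J \right)} = - \frac{5}{2} - \frac{5 G}{4}$ ($S{\left(G,J \right)} = -3 + \frac{2 + G \left(-5\right)}{4} = -3 + \frac{2 - 5 G}{4} = -3 - \left(- \frac{1}{2} + \frac{5 G}{4}\right) = - \frac{5}{2} - \frac{5 G}{4}$)
$\left(-43\right) 2 S{\left(3,x{\left(q \right)} \right)} = \left(-43\right) 2 \left(- \frac{5}{2} - \frac{15}{4}\right) = - 86 \left(- \frac{5}{2} - \frac{15}{4}\right) = \left(-86\right) \left(- \frac{25}{4}\right) = \frac{1075}{2}$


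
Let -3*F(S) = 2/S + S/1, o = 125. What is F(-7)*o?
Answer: 2125/7 ≈ 303.57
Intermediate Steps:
F(S) = -2/(3*S) - S/3 (F(S) = -(2/S + S/1)/3 = -(2/S + S*1)/3 = -(2/S + S)/3 = -(S + 2/S)/3 = -2/(3*S) - S/3)
F(-7)*o = ((⅓)*(-2 - 1*(-7)²)/(-7))*125 = ((⅓)*(-⅐)*(-2 - 1*49))*125 = ((⅓)*(-⅐)*(-2 - 49))*125 = ((⅓)*(-⅐)*(-51))*125 = (17/7)*125 = 2125/7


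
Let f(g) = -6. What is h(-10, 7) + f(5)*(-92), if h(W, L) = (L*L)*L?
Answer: 895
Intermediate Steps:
h(W, L) = L³ (h(W, L) = L²*L = L³)
h(-10, 7) + f(5)*(-92) = 7³ - 6*(-92) = 343 + 552 = 895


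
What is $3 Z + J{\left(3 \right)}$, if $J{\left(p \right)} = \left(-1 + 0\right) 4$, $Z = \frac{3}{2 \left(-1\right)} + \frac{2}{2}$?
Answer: $- \frac{11}{2} \approx -5.5$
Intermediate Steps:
$Z = - \frac{1}{2}$ ($Z = \frac{3}{-2} + 2 \cdot \frac{1}{2} = 3 \left(- \frac{1}{2}\right) + 1 = - \frac{3}{2} + 1 = - \frac{1}{2} \approx -0.5$)
$J{\left(p \right)} = -4$ ($J{\left(p \right)} = \left(-1\right) 4 = -4$)
$3 Z + J{\left(3 \right)} = 3 \left(- \frac{1}{2}\right) - 4 = - \frac{3}{2} - 4 = - \frac{11}{2}$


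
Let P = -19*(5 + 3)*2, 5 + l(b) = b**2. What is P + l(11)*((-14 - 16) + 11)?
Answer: -2508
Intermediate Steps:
l(b) = -5 + b**2
P = -304 (P = -152*2 = -19*16 = -304)
P + l(11)*((-14 - 16) + 11) = -304 + (-5 + 11**2)*((-14 - 16) + 11) = -304 + (-5 + 121)*(-30 + 11) = -304 + 116*(-19) = -304 - 2204 = -2508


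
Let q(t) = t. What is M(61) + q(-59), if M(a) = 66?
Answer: 7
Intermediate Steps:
M(61) + q(-59) = 66 - 59 = 7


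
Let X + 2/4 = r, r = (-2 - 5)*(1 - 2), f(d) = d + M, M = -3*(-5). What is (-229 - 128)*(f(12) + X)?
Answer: -23919/2 ≈ -11960.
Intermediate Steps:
M = 15
f(d) = 15 + d (f(d) = d + 15 = 15 + d)
r = 7 (r = -7*(-1) = 7)
X = 13/2 (X = -1/2 + 7 = 13/2 ≈ 6.5000)
(-229 - 128)*(f(12) + X) = (-229 - 128)*((15 + 12) + 13/2) = -357*(27 + 13/2) = -357*67/2 = -23919/2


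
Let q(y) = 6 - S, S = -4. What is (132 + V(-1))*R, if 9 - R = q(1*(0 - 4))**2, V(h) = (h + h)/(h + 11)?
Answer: -59969/5 ≈ -11994.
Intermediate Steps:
q(y) = 10 (q(y) = 6 - 1*(-4) = 6 + 4 = 10)
V(h) = 2*h/(11 + h) (V(h) = (2*h)/(11 + h) = 2*h/(11 + h))
R = -91 (R = 9 - 1*10**2 = 9 - 1*100 = 9 - 100 = -91)
(132 + V(-1))*R = (132 + 2*(-1)/(11 - 1))*(-91) = (132 + 2*(-1)/10)*(-91) = (132 + 2*(-1)*(1/10))*(-91) = (132 - 1/5)*(-91) = (659/5)*(-91) = -59969/5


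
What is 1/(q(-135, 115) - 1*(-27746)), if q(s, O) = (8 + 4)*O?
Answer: 1/29126 ≈ 3.4334e-5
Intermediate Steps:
q(s, O) = 12*O
1/(q(-135, 115) - 1*(-27746)) = 1/(12*115 - 1*(-27746)) = 1/(1380 + 27746) = 1/29126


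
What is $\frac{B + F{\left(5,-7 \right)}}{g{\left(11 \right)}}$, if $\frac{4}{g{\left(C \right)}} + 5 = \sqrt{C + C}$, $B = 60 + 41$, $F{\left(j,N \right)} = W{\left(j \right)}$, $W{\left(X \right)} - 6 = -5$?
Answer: $- \frac{255}{2} + \frac{51 \sqrt{22}}{2} \approx -7.8944$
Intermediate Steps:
$W{\left(X \right)} = 1$ ($W{\left(X \right)} = 6 - 5 = 1$)
$F{\left(j,N \right)} = 1$
$B = 101$
$g{\left(C \right)} = \frac{4}{-5 + \sqrt{2} \sqrt{C}}$ ($g{\left(C \right)} = \frac{4}{-5 + \sqrt{C + C}} = \frac{4}{-5 + \sqrt{2 C}} = \frac{4}{-5 + \sqrt{2} \sqrt{C}}$)
$\frac{B + F{\left(5,-7 \right)}}{g{\left(11 \right)}} = \frac{101 + 1}{4 \frac{1}{-5 + \sqrt{2} \sqrt{11}}} = \frac{102}{4 \frac{1}{-5 + \sqrt{22}}} = 102 \left(- \frac{5}{4} + \frac{\sqrt{22}}{4}\right) = - \frac{255}{2} + \frac{51 \sqrt{22}}{2}$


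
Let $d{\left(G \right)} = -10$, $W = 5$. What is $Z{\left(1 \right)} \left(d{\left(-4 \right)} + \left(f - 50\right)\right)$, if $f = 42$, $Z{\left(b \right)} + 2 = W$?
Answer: $-54$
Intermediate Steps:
$Z{\left(b \right)} = 3$ ($Z{\left(b \right)} = -2 + 5 = 3$)
$Z{\left(1 \right)} \left(d{\left(-4 \right)} + \left(f - 50\right)\right) = 3 \left(-10 + \left(42 - 50\right)\right) = 3 \left(-10 - 8\right) = 3 \left(-18\right) = -54$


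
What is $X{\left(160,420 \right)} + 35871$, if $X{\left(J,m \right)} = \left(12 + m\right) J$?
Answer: $104991$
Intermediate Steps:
$X{\left(J,m \right)} = J \left(12 + m\right)$
$X{\left(160,420 \right)} + 35871 = 160 \left(12 + 420\right) + 35871 = 160 \cdot 432 + 35871 = 69120 + 35871 = 104991$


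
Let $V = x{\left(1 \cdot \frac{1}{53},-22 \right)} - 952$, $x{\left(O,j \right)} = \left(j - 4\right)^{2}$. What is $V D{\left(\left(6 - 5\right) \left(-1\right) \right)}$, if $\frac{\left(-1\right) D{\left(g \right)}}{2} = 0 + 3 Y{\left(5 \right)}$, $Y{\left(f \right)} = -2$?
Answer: $-3312$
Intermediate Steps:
$x{\left(O,j \right)} = \left(-4 + j\right)^{2}$
$D{\left(g \right)} = 12$ ($D{\left(g \right)} = - 2 \left(0 + 3 \left(-2\right)\right) = - 2 \left(0 - 6\right) = \left(-2\right) \left(-6\right) = 12$)
$V = -276$ ($V = \left(-4 - 22\right)^{2} - 952 = \left(-26\right)^{2} - 952 = 676 - 952 = -276$)
$V D{\left(\left(6 - 5\right) \left(-1\right) \right)} = \left(-276\right) 12 = -3312$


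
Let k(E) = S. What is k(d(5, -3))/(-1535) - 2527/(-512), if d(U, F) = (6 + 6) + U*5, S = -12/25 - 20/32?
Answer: 96987769/19648000 ≈ 4.9363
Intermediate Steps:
S = -221/200 (S = -12*1/25 - 20*1/32 = -12/25 - 5/8 = -221/200 ≈ -1.1050)
d(U, F) = 12 + 5*U
k(E) = -221/200
k(d(5, -3))/(-1535) - 2527/(-512) = -221/200/(-1535) - 2527/(-512) = -221/200*(-1/1535) - 2527*(-1/512) = 221/307000 + 2527/512 = 96987769/19648000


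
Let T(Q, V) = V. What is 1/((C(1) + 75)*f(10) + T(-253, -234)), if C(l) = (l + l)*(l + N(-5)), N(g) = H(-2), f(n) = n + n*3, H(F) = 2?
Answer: 1/3006 ≈ 0.00033267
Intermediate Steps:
f(n) = 4*n (f(n) = n + 3*n = 4*n)
N(g) = 2
C(l) = 2*l*(2 + l) (C(l) = (l + l)*(l + 2) = (2*l)*(2 + l) = 2*l*(2 + l))
1/((C(1) + 75)*f(10) + T(-253, -234)) = 1/((2*1*(2 + 1) + 75)*(4*10) - 234) = 1/((2*1*3 + 75)*40 - 234) = 1/((6 + 75)*40 - 234) = 1/(81*40 - 234) = 1/(3240 - 234) = 1/3006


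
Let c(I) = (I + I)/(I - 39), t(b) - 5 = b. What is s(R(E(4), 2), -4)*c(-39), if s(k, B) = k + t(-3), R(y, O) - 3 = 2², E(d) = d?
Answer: 9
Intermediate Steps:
t(b) = 5 + b
R(y, O) = 7 (R(y, O) = 3 + 2² = 3 + 4 = 7)
s(k, B) = 2 + k (s(k, B) = k + (5 - 3) = k + 2 = 2 + k)
c(I) = 2*I/(-39 + I) (c(I) = (2*I)/(-39 + I) = 2*I/(-39 + I))
s(R(E(4), 2), -4)*c(-39) = (2 + 7)*(2*(-39)/(-39 - 39)) = 9*(2*(-39)/(-78)) = 9*(2*(-39)*(-1/78)) = 9*1 = 9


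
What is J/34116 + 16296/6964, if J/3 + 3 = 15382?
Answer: 73104367/19798652 ≈ 3.6924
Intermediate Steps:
J = 46137 (J = -9 + 3*15382 = -9 + 46146 = 46137)
J/34116 + 16296/6964 = 46137/34116 + 16296/6964 = 46137*(1/34116) + 16296*(1/6964) = 15379/11372 + 4074/1741 = 73104367/19798652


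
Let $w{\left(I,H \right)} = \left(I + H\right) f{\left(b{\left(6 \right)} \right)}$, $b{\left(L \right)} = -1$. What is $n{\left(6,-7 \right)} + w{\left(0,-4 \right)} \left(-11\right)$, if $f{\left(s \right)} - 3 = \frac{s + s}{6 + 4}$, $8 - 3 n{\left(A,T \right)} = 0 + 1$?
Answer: $\frac{1883}{15} \approx 125.53$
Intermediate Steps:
$n{\left(A,T \right)} = \frac{7}{3}$ ($n{\left(A,T \right)} = \frac{8}{3} - \frac{0 + 1}{3} = \frac{8}{3} - \frac{1}{3} = \frac{7}{3}$)
$f{\left(s \right)} = 3 + \frac{s}{5}$ ($f{\left(s \right)} = 3 + \frac{s + s}{6 + 4} = 3 + \frac{2 s}{10} = 3 + 2 s \frac{1}{10} = 3 + \frac{s}{5}$)
$w{\left(I,H \right)} = \frac{14 H}{5} + \frac{14 I}{5}$ ($w{\left(I,H \right)} = \left(I + H\right) \left(3 + \frac{1}{5} \left(-1\right)\right) = \left(H + I\right) \left(3 - \frac{1}{5}\right) = \left(H + I\right) \frac{14}{5} = \frac{14 H}{5} + \frac{14 I}{5}$)
$n{\left(6,-7 \right)} + w{\left(0,-4 \right)} \left(-11\right) = \frac{7}{3} + \left(\frac{14}{5} \left(-4\right) + \frac{14}{5} \cdot 0\right) \left(-11\right) = \frac{7}{3} + \left(- \frac{56}{5} + 0\right) \left(-11\right) = \frac{7}{3} - - \frac{616}{5} = \frac{7}{3} + \frac{616}{5} = \frac{1883}{15}$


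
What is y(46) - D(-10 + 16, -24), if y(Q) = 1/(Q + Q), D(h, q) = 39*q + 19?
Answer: 84365/92 ≈ 917.01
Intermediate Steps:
D(h, q) = 19 + 39*q
y(Q) = 1/(2*Q)
y(46) - D(-10 + 16, -24) = (1/2)/46 - (19 + 39*(-24)) = (1/2)*(1/46) - (19 - 936) = 1/92 - 1*(-917) = 1/92 + 917 = 84365/92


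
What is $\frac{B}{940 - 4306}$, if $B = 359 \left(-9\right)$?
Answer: $\frac{359}{374} \approx 0.95989$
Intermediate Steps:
$B = -3231$
$\frac{B}{940 - 4306} = - \frac{3231}{940 - 4306} = - \frac{3231}{-3366} = \left(-3231\right) \left(- \frac{1}{3366}\right) = \frac{359}{374}$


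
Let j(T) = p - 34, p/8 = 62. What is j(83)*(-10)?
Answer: -4620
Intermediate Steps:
p = 496 (p = 8*62 = 496)
j(T) = 462 (j(T) = 496 - 34 = 462)
j(83)*(-10) = 462*(-10) = -4620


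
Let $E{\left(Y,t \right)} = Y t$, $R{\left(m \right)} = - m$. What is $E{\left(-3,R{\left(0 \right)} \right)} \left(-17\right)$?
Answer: $0$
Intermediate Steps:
$E{\left(-3,R{\left(0 \right)} \right)} \left(-17\right) = - 3 \left(\left(-1\right) 0\right) \left(-17\right) = \left(-3\right) 0 \left(-17\right) = 0 \left(-17\right) = 0$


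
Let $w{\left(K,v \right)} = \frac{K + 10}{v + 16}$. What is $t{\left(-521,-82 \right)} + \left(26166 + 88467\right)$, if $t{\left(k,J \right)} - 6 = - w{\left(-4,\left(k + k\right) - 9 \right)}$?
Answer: $\frac{39550457}{345} \approx 1.1464 \cdot 10^{5}$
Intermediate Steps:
$w{\left(K,v \right)} = \frac{10 + K}{16 + v}$
$t{\left(k,J \right)} = 6 - \frac{6}{7 + 2 k}$ ($t{\left(k,J \right)} = 6 - \frac{10 - 4}{16 + \left(\left(k + k\right) - 9\right)} = 6 - \frac{1}{16 + \left(2 k - 9\right)} 6 = 6 - \frac{1}{16 + \left(-9 + 2 k\right)} 6 = 6 - \frac{1}{7 + 2 k} 6 = 6 - \frac{6}{7 + 2 k}$)
$t{\left(-521,-82 \right)} + \left(26166 + 88467\right) = \frac{12 \left(3 - 521\right)}{7 + 2 \left(-521\right)} + \left(26166 + 88467\right) = 12 \frac{1}{7 - 1042} \left(-518\right) + 114633 = 12 \frac{1}{-1035} \left(-518\right) + 114633 = 12 \left(- \frac{1}{1035}\right) \left(-518\right) + 114633 = \frac{2072}{345} + 114633 = \frac{39550457}{345}$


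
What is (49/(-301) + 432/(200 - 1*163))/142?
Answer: 18317/225922 ≈ 0.081077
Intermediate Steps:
(49/(-301) + 432/(200 - 1*163))/142 = (49*(-1/301) + 432/(200 - 163))*(1/142) = (-7/43 + 432/37)*(1/142) = (18317/1591)*(1/142) = 18317/225922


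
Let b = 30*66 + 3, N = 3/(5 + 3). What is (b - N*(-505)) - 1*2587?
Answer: -3317/8 ≈ -414.63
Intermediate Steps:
N = 3/8 ≈ 0.37500
b = 1983 (b = 1980 + 3 = 1983)
(b - N*(-505)) - 1*2587 = (1983 - 3*(-505)/8) - 1*2587 = (1983 - 1*(-1515/8)) - 2587 = (1983 + 1515/8) - 2587 = 17379/8 - 2587 = -3317/8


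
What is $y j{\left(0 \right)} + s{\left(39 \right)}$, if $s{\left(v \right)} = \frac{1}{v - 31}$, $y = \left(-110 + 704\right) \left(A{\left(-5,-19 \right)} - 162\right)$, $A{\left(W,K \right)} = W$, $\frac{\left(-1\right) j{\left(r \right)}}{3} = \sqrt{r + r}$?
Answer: $\frac{1}{8} \approx 0.125$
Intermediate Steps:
$j{\left(r \right)} = - 3 \sqrt{2} \sqrt{r}$ ($j{\left(r \right)} = - 3 \sqrt{r + r} = - 3 \sqrt{2 r} = - 3 \sqrt{2} \sqrt{r}$)
$y = -99198$ ($y = \left(-110 + 704\right) \left(-5 - 162\right) = 594 \left(-5 - 162\right) = 594 \left(-167\right) = -99198$)
$s{\left(v \right)} = \frac{1}{-31 + v}$
$y j{\left(0 \right)} + s{\left(39 \right)} = - 99198 \left(- 3 \sqrt{2} \sqrt{0}\right) + \frac{1}{-31 + 39} = - 99198 \left(\left(-3\right) \sqrt{2} \cdot 0\right) + \frac{1}{8} = \left(-99198\right) 0 + \frac{1}{8} = 0 + \frac{1}{8} = \frac{1}{8}$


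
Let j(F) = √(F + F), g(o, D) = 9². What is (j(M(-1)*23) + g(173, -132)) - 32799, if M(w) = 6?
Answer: -32718 + 2*√69 ≈ -32701.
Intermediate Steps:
g(o, D) = 81
j(F) = √2*√F (j(F) = √(2*F) = √2*√F)
(j(M(-1)*23) + g(173, -132)) - 32799 = (√2*√(6*23) + 81) - 32799 = (√2*√138 + 81) - 32799 = (2*√69 + 81) - 32799 = (81 + 2*√69) - 32799 = -32718 + 2*√69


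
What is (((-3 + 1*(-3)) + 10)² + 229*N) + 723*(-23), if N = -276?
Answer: -79817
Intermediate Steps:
(((-3 + 1*(-3)) + 10)² + 229*N) + 723*(-23) = (((-3 + 1*(-3)) + 10)² + 229*(-276)) + 723*(-23) = (((-3 - 3) + 10)² - 63204) - 16629 = ((-6 + 10)² - 63204) - 16629 = (4² - 63204) - 16629 = (16 - 63204) - 16629 = -63188 - 16629 = -79817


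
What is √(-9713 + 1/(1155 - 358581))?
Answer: I*√137874249440646/119142 ≈ 98.555*I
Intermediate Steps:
√(-9713 + 1/(1155 - 358581)) = √(-9713 + 1/(-357426)) = √(-9713 - 1/357426) = √(-3471678739/357426) = I*√137874249440646/119142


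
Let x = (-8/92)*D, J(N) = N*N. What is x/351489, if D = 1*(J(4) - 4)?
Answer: -8/2694749 ≈ -2.9687e-6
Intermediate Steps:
J(N) = N²
D = 12 (D = 1*(4² - 4) = 1*(16 - 4) = 1*12 = 12)
x = -24/23 (x = (-8/92)*12 = ((1/92)*(-8))*12 = -2/23*12 = -24/23 ≈ -1.0435)
x/351489 = -24/23/351489 = -24/23*1/351489 = -8/2694749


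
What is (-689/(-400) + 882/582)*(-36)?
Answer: -1130697/9700 ≈ -116.57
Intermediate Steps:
(-689/(-400) + 882/582)*(-36) = (-689*(-1/400) + 882*(1/582))*(-36) = (689/400 + 147/97)*(-36) = (125633/38800)*(-36) = -1130697/9700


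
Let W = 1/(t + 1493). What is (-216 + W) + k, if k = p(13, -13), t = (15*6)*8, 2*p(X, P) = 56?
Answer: -416043/2213 ≈ -188.00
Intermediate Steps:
p(X, P) = 28 (p(X, P) = (½)*56 = 28)
t = 720 (t = 90*8 = 720)
k = 28
W = 1/2213 (W = 1/(720 + 1493) = 1/2213 ≈ 0.00045188)
(-216 + W) + k = (-216 + 1/2213) + 28 = -478007/2213 + 28 = -416043/2213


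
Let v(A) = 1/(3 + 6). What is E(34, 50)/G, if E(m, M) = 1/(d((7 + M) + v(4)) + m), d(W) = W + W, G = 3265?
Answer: 9/4355510 ≈ 2.0663e-6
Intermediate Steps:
v(A) = 1/9
d(W) = 2*W
E(m, M) = 1/(128/9 + m + 2*M) (E(m, M) = 1/(2*((7 + M) + 1/9) + m) = 1/(2*(64/9 + M) + m) = 1/((128/9 + 2*M) + m) = 1/(128/9 + m + 2*M))
E(34, 50)/G = (9/(128 + 9*34 + 18*50))/3265 = (9/(128 + 306 + 900))*(1/3265) = (9/1334)*(1/3265) = 9/4355510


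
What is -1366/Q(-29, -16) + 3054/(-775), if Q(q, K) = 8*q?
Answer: 175061/89900 ≈ 1.9473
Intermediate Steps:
-1366/Q(-29, -16) + 3054/(-775) = -1366/(8*(-29)) + 3054/(-775) = -1366/(-232) + 3054*(-1/775) = -1366*(-1/232) - 3054/775 = 683/116 - 3054/775 = 175061/89900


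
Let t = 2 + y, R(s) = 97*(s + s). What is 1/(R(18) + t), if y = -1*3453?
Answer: 1/41 ≈ 0.024390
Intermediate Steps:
y = -3453
R(s) = 194*s (R(s) = 97*(2*s) = 194*s)
t = -3451 (t = 2 - 3453 = -3451)
1/(R(18) + t) = 1/(194*18 - 3451) = 1/(3492 - 3451) = 1/41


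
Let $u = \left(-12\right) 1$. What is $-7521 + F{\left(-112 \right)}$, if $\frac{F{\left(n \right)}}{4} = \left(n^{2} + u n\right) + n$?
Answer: $47583$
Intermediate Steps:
$u = -12$
$F{\left(n \right)} = - 44 n + 4 n^{2}$ ($F{\left(n \right)} = 4 \left(\left(n^{2} - 12 n\right) + n\right) = 4 \left(n^{2} - 11 n\right) = - 44 n + 4 n^{2}$)
$-7521 + F{\left(-112 \right)} = -7521 + 4 \left(-112\right) \left(-11 - 112\right) = -7521 + 4 \left(-112\right) \left(-123\right) = -7521 + 55104 = 47583$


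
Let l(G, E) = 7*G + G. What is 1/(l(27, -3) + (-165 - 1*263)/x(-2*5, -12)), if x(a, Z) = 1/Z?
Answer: 1/5352 ≈ 0.00018685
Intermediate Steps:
l(G, E) = 8*G
1/(l(27, -3) + (-165 - 1*263)/x(-2*5, -12)) = 1/(8*27 + (-165 - 1*263)/(1/(-12))) = 1/(216 + (-165 - 263)/(-1/12)) = 1/(216 - 428*(-12)) = 1/(216 + 5136) = 1/5352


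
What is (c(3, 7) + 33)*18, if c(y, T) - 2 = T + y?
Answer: 810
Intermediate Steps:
c(y, T) = 2 + T + y (c(y, T) = 2 + (T + y) = 2 + T + y)
(c(3, 7) + 33)*18 = ((2 + 7 + 3) + 33)*18 = (12 + 33)*18 = 45*18 = 810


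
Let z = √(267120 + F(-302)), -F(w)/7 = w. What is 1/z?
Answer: √269234/269234 ≈ 0.0019272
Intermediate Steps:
F(w) = -7*w
z = √269234 (z = √(267120 - 7*(-302)) = √(267120 + 2114) = √269234 ≈ 518.88)
1/z = 1/(√269234) = √269234/269234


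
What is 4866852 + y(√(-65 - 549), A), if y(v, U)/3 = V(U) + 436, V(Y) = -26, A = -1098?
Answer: 4868082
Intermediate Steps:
y(v, U) = 1230 (y(v, U) = 3*(-26 + 436) = 3*410 = 1230)
4866852 + y(√(-65 - 549), A) = 4866852 + 1230 = 4868082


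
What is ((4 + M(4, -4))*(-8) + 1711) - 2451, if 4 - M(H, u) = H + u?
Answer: -804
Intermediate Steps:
M(H, u) = 4 - H - u (M(H, u) = 4 - (H + u) = 4 + (-H - u) = 4 - H - u)
((4 + M(4, -4))*(-8) + 1711) - 2451 = ((4 + (4 - 1*4 - 1*(-4)))*(-8) + 1711) - 2451 = ((4 + (4 - 4 + 4))*(-8) + 1711) - 2451 = ((4 + 4)*(-8) + 1711) - 2451 = (8*(-8) + 1711) - 2451 = (-64 + 1711) - 2451 = 1647 - 2451 = -804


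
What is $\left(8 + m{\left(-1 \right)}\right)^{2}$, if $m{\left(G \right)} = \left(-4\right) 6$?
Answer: $256$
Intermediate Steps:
$m{\left(G \right)} = -24$
$\left(8 + m{\left(-1 \right)}\right)^{2} = \left(8 - 24\right)^{2} = \left(-16\right)^{2} = 256$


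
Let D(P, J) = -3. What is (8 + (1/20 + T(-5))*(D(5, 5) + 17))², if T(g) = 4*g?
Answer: 7360369/100 ≈ 73604.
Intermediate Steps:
(8 + (1/20 + T(-5))*(D(5, 5) + 17))² = (8 + (1/20 + 4*(-5))*(-3 + 17))² = (8 + (1*(1/20) - 20)*14)² = (8 + (1/20 - 20)*14)² = (8 - 399/20*14)² = (8 - 2793/10)² = (-2713/10)² = 7360369/100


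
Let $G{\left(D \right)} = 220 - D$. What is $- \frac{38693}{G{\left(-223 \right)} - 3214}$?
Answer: $\frac{38693}{2771} \approx 13.964$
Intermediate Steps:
$- \frac{38693}{G{\left(-223 \right)} - 3214} = - \frac{38693}{\left(220 - -223\right) - 3214} = - \frac{38693}{\left(220 + 223\right) - 3214} = - \frac{38693}{443 - 3214} = - \frac{38693}{-2771} = \left(-38693\right) \left(- \frac{1}{2771}\right) = \frac{38693}{2771}$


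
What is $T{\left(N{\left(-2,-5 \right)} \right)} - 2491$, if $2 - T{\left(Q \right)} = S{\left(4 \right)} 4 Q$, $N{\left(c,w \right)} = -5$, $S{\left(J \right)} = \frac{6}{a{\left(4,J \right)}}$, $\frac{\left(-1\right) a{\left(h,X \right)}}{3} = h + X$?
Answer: $-2494$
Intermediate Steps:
$a{\left(h,X \right)} = - 3 X - 3 h$ ($a{\left(h,X \right)} = - 3 \left(h + X\right) = - 3 \left(X + h\right) = - 3 X - 3 h$)
$S{\left(J \right)} = \frac{6}{-12 - 3 J}$ ($S{\left(J \right)} = \frac{6}{- 3 J - 12} = \frac{6}{-12 - 3 J}$)
$T{\left(Q \right)} = 2 + Q$ ($T{\left(Q \right)} = 2 - - \frac{2}{4 + 4} \cdot 4 Q = 2 - - \frac{2}{8} \cdot 4 Q = 2 - \left(-2\right) \frac{1}{8} \cdot 4 Q = 2 - \left(- \frac{1}{4}\right) 4 Q = 2 - - Q = 2 + Q$)
$T{\left(N{\left(-2,-5 \right)} \right)} - 2491 = \left(2 - 5\right) - 2491 = -3 - 2491 = -2494$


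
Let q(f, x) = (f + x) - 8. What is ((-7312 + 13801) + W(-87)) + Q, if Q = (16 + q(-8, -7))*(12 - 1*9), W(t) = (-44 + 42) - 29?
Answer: 6437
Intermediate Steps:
q(f, x) = -8 + f + x
W(t) = -31 (W(t) = -2 - 29 = -31)
Q = -21 (Q = (16 + (-8 - 8 - 7))*(12 - 1*9) = (16 - 23)*(12 - 9) = -7*3 = -21)
((-7312 + 13801) + W(-87)) + Q = ((-7312 + 13801) - 31) - 21 = (6489 - 31) - 21 = 6458 - 21 = 6437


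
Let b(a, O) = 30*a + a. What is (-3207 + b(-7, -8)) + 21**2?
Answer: -2983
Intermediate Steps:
b(a, O) = 31*a
(-3207 + b(-7, -8)) + 21**2 = (-3207 + 31*(-7)) + 21**2 = (-3207 - 217) + 441 = -3424 + 441 = -2983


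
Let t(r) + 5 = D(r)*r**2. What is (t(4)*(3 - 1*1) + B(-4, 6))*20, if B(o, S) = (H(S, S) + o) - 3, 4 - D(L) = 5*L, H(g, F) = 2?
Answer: -10540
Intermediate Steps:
D(L) = 4 - 5*L
B(o, S) = -1 + o (B(o, S) = (2 + o) - 3 = -1 + o)
t(r) = -5 + r**2*(4 - 5*r) (t(r) = -5 + (4 - 5*r)*r**2 = -5 + r**2*(4 - 5*r))
(t(4)*(3 - 1*1) + B(-4, 6))*20 = ((-5 + 4**2*(4 - 5*4))*(3 - 1*1) + (-1 - 4))*20 = ((-5 + 16*(4 - 20))*(3 - 1) - 5)*20 = ((-5 + 16*(-16))*2 - 5)*20 = ((-5 - 256)*2 - 5)*20 = (-261*2 - 5)*20 = (-522 - 5)*20 = -527*20 = -10540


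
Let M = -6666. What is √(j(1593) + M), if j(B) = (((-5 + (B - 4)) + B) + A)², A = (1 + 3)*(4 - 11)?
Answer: √9909535 ≈ 3147.9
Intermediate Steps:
A = -28 (A = 4*(-7) = -28)
j(B) = (-37 + 2*B)² (j(B) = (((-5 + (B - 4)) + B) - 28)² = (((-5 + (-4 + B)) + B) - 28)² = (((-9 + B) + B) - 28)² = ((-9 + 2*B) - 28)² = (-37 + 2*B)²)
√(j(1593) + M) = √((-37 + 2*1593)² - 6666) = √((-37 + 3186)² - 6666) = √(3149² - 6666) = √(9916201 - 6666) = √9909535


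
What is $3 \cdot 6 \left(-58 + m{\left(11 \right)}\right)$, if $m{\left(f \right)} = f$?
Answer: $-846$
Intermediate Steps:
$3 \cdot 6 \left(-58 + m{\left(11 \right)}\right) = 3 \cdot 6 \left(-58 + 11\right) = 18 \left(-47\right) = -846$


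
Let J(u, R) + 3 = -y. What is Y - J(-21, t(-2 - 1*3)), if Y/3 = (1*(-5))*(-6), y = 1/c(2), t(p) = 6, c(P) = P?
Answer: 187/2 ≈ 93.500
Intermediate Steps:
y = ½ (y = 1/2 = ½ ≈ 0.50000)
Y = 90 (Y = 3*((1*(-5))*(-6)) = 3*(-5*(-6)) = 3*30 = 90)
J(u, R) = -7/2 (J(u, R) = -3 - 1*½ = -3 - ½ = -7/2)
Y - J(-21, t(-2 - 1*3)) = 90 - 1*(-7/2) = 90 + 7/2 = 187/2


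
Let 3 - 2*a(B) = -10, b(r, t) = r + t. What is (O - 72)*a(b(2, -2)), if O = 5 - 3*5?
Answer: -533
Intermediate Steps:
a(B) = 13/2 (a(B) = 3/2 - ½*(-10) = 3/2 + 5 = 13/2)
O = -10 (O = 5 - 15 = -10)
(O - 72)*a(b(2, -2)) = (-10 - 72)*(13/2) = -82*13/2 = -533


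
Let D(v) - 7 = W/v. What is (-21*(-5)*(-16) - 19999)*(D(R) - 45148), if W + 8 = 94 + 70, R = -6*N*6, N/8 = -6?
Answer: 140919808589/144 ≈ 9.7861e+8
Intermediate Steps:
N = -48 (N = 8*(-6) = -48)
R = 1728 (R = -6*(-48)*6 = 288*6 = 1728)
W = 156 (W = -8 + (94 + 70) = -8 + 164 = 156)
D(v) = 7 + 156/v
(-21*(-5)*(-16) - 19999)*(D(R) - 45148) = (-21*(-5)*(-16) - 19999)*((7 + 156/1728) - 45148) = (105*(-16) - 19999)*((7 + 156*(1/1728)) - 45148) = (-1680 - 19999)*((7 + 13/144) - 45148) = -21679*(1021/144 - 45148) = -21679*(-6500291/144) = 140919808589/144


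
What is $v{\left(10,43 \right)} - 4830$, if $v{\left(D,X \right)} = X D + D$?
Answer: $-4390$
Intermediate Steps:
$v{\left(D,X \right)} = D + D X$ ($v{\left(D,X \right)} = D X + D = D + D X$)
$v{\left(10,43 \right)} - 4830 = 10 \left(1 + 43\right) - 4830 = 10 \cdot 44 - 4830 = 440 - 4830 = -4390$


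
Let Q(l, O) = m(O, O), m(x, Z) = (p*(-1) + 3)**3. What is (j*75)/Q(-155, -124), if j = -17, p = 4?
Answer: 1275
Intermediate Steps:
m(x, Z) = -1 (m(x, Z) = (4*(-1) + 3)**3 = (-4 + 3)**3 = (-1)**3 = -1)
Q(l, O) = -1
(j*75)/Q(-155, -124) = -17*75/(-1) = -1275*(-1) = 1275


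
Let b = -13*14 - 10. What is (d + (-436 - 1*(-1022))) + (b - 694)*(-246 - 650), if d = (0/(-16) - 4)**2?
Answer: 794458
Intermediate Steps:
b = -192 (b = -182 - 10 = -192)
d = 16 (d = (0*(-1/16) - 4)**2 = (0 - 4)**2 = (-4)**2 = 16)
(d + (-436 - 1*(-1022))) + (b - 694)*(-246 - 650) = (16 + (-436 - 1*(-1022))) + (-192 - 694)*(-246 - 650) = (16 + (-436 + 1022)) - 886*(-896) = (16 + 586) + 793856 = 602 + 793856 = 794458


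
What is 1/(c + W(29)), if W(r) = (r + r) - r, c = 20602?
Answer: 1/20631 ≈ 4.8471e-5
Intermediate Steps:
W(r) = r (W(r) = 2*r - r = r)
1/(c + W(29)) = 1/(20602 + 29) = 1/20631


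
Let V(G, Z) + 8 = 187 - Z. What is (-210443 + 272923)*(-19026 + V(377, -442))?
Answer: -1149944400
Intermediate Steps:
V(G, Z) = 179 - Z (V(G, Z) = -8 + (187 - Z) = 179 - Z)
(-210443 + 272923)*(-19026 + V(377, -442)) = (-210443 + 272923)*(-19026 + (179 - 1*(-442))) = 62480*(-19026 + (179 + 442)) = 62480*(-19026 + 621) = 62480*(-18405) = -1149944400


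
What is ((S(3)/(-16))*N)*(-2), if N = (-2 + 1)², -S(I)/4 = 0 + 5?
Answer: -5/2 ≈ -2.5000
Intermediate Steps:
S(I) = -20 (S(I) = -4*(0 + 5) = -4*5 = -20)
N = 1 (N = (-1)² = 1)
((S(3)/(-16))*N)*(-2) = (-20/(-16)*1)*(-2) = (-20*(-1/16)*1)*(-2) = ((5/4)*1)*(-2) = (5/4)*(-2) = -5/2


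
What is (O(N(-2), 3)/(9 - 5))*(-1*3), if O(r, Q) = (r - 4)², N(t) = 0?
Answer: -12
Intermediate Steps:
O(r, Q) = (-4 + r)²
(O(N(-2), 3)/(9 - 5))*(-1*3) = ((-4 + 0)²/(9 - 5))*(-1*3) = ((-4)²/4)*(-3) = ((¼)*16)*(-3) = 4*(-3) = -12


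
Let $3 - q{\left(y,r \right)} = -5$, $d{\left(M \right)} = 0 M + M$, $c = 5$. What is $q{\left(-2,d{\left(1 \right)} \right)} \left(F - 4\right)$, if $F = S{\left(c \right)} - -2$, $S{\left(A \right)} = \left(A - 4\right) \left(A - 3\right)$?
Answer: $0$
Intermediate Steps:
$S{\left(A \right)} = \left(-4 + A\right) \left(-3 + A\right)$
$d{\left(M \right)} = M$ ($d{\left(M \right)} = 0 + M = M$)
$q{\left(y,r \right)} = 8$ ($q{\left(y,r \right)} = 3 - -5 = 3 + 5 = 8$)
$F = 4$ ($F = \left(12 + 5^{2} - 35\right) - -2 = \left(12 + 25 - 35\right) + 2 = 2 + 2 = 4$)
$q{\left(-2,d{\left(1 \right)} \right)} \left(F - 4\right) = 8 \left(4 - 4\right) = 8 \cdot 0 = 0$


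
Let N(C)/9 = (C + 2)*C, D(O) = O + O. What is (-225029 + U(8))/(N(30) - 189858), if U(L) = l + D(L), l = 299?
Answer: 112357/90609 ≈ 1.2400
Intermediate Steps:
D(O) = 2*O
U(L) = 299 + 2*L
N(C) = 9*C*(2 + C) (N(C) = 9*((C + 2)*C) = 9*((2 + C)*C) = 9*(C*(2 + C)) = 9*C*(2 + C))
(-225029 + U(8))/(N(30) - 189858) = (-225029 + (299 + 2*8))/(9*30*(2 + 30) - 189858) = (-225029 + (299 + 16))/(9*30*32 - 189858) = (-225029 + 315)/(8640 - 189858) = -224714/(-181218) = -224714*(-1/181218) = 112357/90609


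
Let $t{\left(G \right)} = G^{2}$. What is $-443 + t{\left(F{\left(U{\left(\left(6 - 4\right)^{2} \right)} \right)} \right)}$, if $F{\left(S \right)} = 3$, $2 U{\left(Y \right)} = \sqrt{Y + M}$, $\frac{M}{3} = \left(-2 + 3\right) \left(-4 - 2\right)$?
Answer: $-434$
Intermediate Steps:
$M = -18$ ($M = 3 \left(-2 + 3\right) \left(-4 - 2\right) = 3 \cdot 1 \left(-6\right) = 3 \left(-6\right) = -18$)
$U{\left(Y \right)} = \frac{\sqrt{-18 + Y}}{2}$ ($U{\left(Y \right)} = \frac{\sqrt{Y - 18}}{2} = \frac{\sqrt{-18 + Y}}{2}$)
$-443 + t{\left(F{\left(U{\left(\left(6 - 4\right)^{2} \right)} \right)} \right)} = -443 + 3^{2} = -443 + 9 = -434$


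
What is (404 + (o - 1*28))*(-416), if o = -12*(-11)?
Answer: -211328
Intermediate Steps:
o = 132
(404 + (o - 1*28))*(-416) = (404 + (132 - 1*28))*(-416) = (404 + (132 - 28))*(-416) = (404 + 104)*(-416) = 508*(-416) = -211328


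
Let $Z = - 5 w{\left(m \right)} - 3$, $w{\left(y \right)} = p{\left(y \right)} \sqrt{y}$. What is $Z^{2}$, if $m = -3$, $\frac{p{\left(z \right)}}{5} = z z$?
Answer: $-151866 + 1350 i \sqrt{3} \approx -1.5187 \cdot 10^{5} + 2338.3 i$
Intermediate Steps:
$p{\left(z \right)} = 5 z^{2}$ ($p{\left(z \right)} = 5 z z = 5 z^{2}$)
$w{\left(y \right)} = 5 y^{\frac{5}{2}}$ ($w{\left(y \right)} = 5 y^{2} \sqrt{y} = 5 y^{\frac{5}{2}}$)
$Z = -3 - 225 i \sqrt{3}$ ($Z = - 5 \cdot 5 \left(-3\right)^{\frac{5}{2}} - 3 = - 5 \cdot 5 \cdot 9 i \sqrt{3} - 3 = - 5 \cdot 45 i \sqrt{3} - 3 = - 225 i \sqrt{3} - 3 = -3 - 225 i \sqrt{3} \approx -3.0 - 389.71 i$)
$Z^{2} = \left(-3 - 225 i \sqrt{3}\right)^{2}$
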